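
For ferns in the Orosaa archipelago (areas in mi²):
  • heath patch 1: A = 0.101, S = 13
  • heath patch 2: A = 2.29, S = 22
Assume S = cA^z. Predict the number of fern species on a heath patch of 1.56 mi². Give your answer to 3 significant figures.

z = ln(22/13) / ln(2.29/0.101) = 0.5261 / 3.1212 = 0.1686
c = 13 / 0.101^0.1686 = 13 / 0.6795 = 19.13
S₃ = 19.13 × 1.56^0.1686 = 19.13 × 1.078 ≈ 20.62

20.6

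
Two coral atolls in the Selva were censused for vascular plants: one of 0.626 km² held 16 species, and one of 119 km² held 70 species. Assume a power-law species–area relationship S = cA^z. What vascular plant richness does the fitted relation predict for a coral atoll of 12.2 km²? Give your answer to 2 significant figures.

z = ln(70/16) / ln(119/0.626) = 1.4759 / 5.2475 = 0.2813
c = 16 / 0.626^0.2813 = 16 / 0.8766 = 18.25
S₃ = 18.25 × 12.2^0.2813 = 18.25 × 2.021 ≈ 36.89

37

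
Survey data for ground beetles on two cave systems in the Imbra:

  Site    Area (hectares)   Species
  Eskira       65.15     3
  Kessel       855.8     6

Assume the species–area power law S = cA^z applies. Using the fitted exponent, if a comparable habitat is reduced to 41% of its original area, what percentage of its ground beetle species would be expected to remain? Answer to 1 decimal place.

z = ln(6/3) / ln(855.8/65.15) = 0.6931 / 2.5753 = 0.2691
S_new/S_old = (A_new/A_old)^z = 0.41^0.2691 = exp(0.2691 × -0.8916) = 0.7867

78.7%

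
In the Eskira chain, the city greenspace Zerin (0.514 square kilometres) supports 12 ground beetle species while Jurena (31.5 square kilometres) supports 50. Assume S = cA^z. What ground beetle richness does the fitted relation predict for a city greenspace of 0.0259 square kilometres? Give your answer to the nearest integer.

4

z = ln(50/12) / ln(31.5/0.514) = 1.4271 / 4.1155 = 0.3468
c = 12 / 0.514^0.3468 = 12 / 0.7939 = 15.12
S₃ = 15.12 × 0.0259^0.3468 = 15.12 × 0.2817 ≈ 4.258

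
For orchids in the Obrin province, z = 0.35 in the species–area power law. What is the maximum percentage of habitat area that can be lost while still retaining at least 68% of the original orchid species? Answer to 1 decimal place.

66.8%

Need (A_new/A_old)^0.35 = 0.68, so A_new/A_old = 0.68^(1/0.35) = 0.68^2.857
ln(A_new/A_old) = ln 0.68 / 0.35 = -0.3857 / 0.35 = -1.1019
A_new/A_old = e^-1.1019 ≈ 0.3322
Fraction that can be lost = 1 − 0.3322 = 0.6678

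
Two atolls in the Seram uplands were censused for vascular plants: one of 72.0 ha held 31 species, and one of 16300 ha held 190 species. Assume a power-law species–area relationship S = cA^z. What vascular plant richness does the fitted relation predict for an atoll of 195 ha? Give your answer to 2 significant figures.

z = ln(190/31) / ln(16300/72) = 1.8130 / 5.4223 = 0.3344
c = 31 / 72^0.3344 = 31 / 4.179 = 7.419
S₃ = 7.419 × 195^0.3344 = 7.419 × 5.831 ≈ 43.26

43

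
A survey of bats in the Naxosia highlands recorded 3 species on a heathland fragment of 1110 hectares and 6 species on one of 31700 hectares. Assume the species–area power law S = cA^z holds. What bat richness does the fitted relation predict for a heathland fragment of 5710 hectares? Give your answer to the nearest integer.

z = ln(6/3) / ln(31700/1110) = 0.6931 / 3.3520 = 0.2068
c = 3 / 1110^0.2068 = 3 / 4.263 = 0.7037
S₃ = 0.7037 × 5710^0.2068 = 0.7037 × 5.982 ≈ 4.209

4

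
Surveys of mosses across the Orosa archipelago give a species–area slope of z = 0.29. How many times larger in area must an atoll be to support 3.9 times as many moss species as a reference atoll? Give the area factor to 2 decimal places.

109.18

(A₂/A₁)^0.29 = 3.9, so A₂/A₁ = 3.9^(1/0.29) = 3.9^3.448
ln(A₂/A₁) = ln 3.9 / 0.29 = 1.3610 / 0.29 = 4.6930
A₂/A₁ = e^4.6930 ≈ 109.2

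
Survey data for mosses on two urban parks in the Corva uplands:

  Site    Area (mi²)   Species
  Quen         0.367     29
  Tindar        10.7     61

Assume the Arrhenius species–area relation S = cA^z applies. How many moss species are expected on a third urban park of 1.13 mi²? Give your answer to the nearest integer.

z = ln(61/29) / ln(10.7/0.367) = 0.7436 / 3.3726 = 0.2205
c = 29 / 0.367^0.2205 = 29 / 0.8017 = 36.17
S₃ = 36.17 × 1.13^0.2205 = 36.17 × 1.027 ≈ 37.16

37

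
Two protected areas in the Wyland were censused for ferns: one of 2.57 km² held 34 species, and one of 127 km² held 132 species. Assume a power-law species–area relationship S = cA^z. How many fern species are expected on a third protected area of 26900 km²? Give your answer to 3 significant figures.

z = ln(132/34) / ln(127/2.57) = 1.3564 / 3.9003 = 0.3478
c = 34 / 2.57^0.3478 = 34 / 1.389 = 24.49
S₃ = 24.49 × 26900^0.3478 = 24.49 × 34.72 ≈ 850.1

850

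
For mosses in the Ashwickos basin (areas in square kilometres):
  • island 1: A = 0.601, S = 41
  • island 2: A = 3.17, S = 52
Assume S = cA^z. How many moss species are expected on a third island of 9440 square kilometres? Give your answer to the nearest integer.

163

z = ln(52/41) / ln(3.17/0.601) = 0.2377 / 1.6629 = 0.1429
c = 41 / 0.601^0.1429 = 41 / 0.9298 = 44.09
S₃ = 44.09 × 9440^0.1429 = 44.09 × 3.699 ≈ 163.1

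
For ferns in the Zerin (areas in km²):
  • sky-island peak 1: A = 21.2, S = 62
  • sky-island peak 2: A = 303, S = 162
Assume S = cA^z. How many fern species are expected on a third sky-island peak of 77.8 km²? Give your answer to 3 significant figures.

99.1

z = ln(162/62) / ln(303/21.2) = 0.9605 / 2.6597 = 0.3611
c = 62 / 21.2^0.3611 = 62 / 3.013 = 20.58
S₃ = 20.58 × 77.8^0.3611 = 20.58 × 4.818 ≈ 99.15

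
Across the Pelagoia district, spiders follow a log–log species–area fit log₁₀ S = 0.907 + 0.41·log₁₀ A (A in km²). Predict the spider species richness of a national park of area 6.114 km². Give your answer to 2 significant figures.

S = 8.072 × 6.114^0.41
ln S = ln 8.072 + 0.41 × ln 6.114 = 2.0884 + 0.41 × 1.8106 = 2.8308
S = e^2.8308 ≈ 16.96

17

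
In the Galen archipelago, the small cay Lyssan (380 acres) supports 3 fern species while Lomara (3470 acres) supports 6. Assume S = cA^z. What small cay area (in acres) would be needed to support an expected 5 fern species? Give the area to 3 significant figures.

z = ln(6/3) / ln(3470/380) = 0.6931 / 2.2117 = 0.3134
c = 3 / 380^0.3134 = 3 / 6.434 = 0.4663
A = (5/0.4663)^(1/0.3134) ⇒ ln A = ln(10.72)/0.3134 = 7.5701
A = e^7.5701 ≈ 1939 acres

1940 acres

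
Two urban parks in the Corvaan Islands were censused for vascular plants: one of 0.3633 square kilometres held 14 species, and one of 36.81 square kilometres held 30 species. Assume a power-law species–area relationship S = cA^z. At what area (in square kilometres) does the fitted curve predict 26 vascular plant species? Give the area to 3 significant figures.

15.5 square kilometres

z = ln(30/14) / ln(36.81/0.3633) = 0.7621 / 4.6183 = 0.1650
c = 14 / 0.3633^0.1650 = 14 / 0.8461 = 16.55
A = (26/16.55)^(1/0.1650) ⇒ ln A = ln(1.571)/0.1650 = 2.7386
A = e^2.7386 ≈ 15.47 square kilometres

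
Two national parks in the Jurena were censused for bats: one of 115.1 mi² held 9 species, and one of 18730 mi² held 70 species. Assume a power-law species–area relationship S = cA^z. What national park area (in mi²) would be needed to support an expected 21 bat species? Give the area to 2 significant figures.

940 mi²

z = ln(70/9) / ln(18730/115.1) = 2.0513 / 5.0921 = 0.4028
c = 9 / 115.1^0.4028 = 9 / 6.765 = 1.33
A = (21/1.33)^(1/0.4028) ⇒ ln A = ln(15.79)/0.4028 = 6.8491
A = e^6.8491 ≈ 943.1 mi²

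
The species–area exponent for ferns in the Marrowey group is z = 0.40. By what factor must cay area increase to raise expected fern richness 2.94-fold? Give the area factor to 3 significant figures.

14.8

(A₂/A₁)^0.4 = 2.94, so A₂/A₁ = 2.94^(1/0.4) = 2.94^2.5
ln(A₂/A₁) = ln 2.94 / 0.4 = 1.0784 / 0.4 = 2.6960
A₂/A₁ = e^2.6960 ≈ 14.82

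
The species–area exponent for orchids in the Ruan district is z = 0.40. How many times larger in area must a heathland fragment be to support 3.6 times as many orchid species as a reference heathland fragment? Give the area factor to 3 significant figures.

(A₂/A₁)^0.4 = 3.6, so A₂/A₁ = 3.6^(1/0.4) = 3.6^2.5
ln(A₂/A₁) = ln 3.6 / 0.4 = 1.2809 / 0.4 = 3.2023
A₂/A₁ = e^3.2023 ≈ 24.59

24.6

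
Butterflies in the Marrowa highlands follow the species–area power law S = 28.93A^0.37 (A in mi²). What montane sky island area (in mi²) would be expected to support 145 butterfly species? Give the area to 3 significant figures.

145 = 28.93 × A^0.37  ⇒  A^0.37 = 145/28.93 = 5.012
ln A = ln(5.012) / 0.37 = 1.6119 / 0.37 = 4.3564
A = e^4.3564 ≈ 77.97 mi²

78.0 mi²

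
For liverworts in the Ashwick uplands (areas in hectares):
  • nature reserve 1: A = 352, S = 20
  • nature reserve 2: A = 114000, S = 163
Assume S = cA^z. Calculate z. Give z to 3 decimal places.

Taking logs: ln S = ln c + z ln A, so z = (ln S₂ − ln S₁)/(ln A₂ − ln A₁).
z = ln(163/20) / ln(114000/352) = ln(8.15) / ln(323.9) = 2.0980 / 5.7803 = 0.3630

0.363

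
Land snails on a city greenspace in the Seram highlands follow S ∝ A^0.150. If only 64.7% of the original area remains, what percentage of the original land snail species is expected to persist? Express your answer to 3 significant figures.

S_new/S_old = (A_new/A_old)^z = 0.647^0.15
= exp(0.15 × ln 0.647) = exp(0.15 × -0.4354) = exp(-0.0653) ≈ 0.9368

93.7%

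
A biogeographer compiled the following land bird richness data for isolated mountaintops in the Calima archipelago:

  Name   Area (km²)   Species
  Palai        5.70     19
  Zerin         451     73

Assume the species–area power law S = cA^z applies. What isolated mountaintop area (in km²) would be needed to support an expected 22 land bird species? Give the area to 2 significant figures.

z = ln(73/19) / ln(451/5.7) = 1.3460 / 4.3710 = 0.3079
c = 19 / 5.7^0.3079 = 19 / 1.709 = 11.12
A = (22/11.12)^(1/0.3079) ⇒ ln A = ln(1.979)/0.3079 = 2.2165
A = e^2.2165 ≈ 9.176 km²

9.2 km²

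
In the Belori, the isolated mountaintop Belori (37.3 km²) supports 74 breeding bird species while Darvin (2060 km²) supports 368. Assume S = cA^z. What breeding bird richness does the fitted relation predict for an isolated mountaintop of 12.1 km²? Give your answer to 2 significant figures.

47

z = ln(368/74) / ln(2060/37.3) = 1.6040 / 4.0115 = 0.3999
c = 74 / 37.3^0.3999 = 74 / 4.251 = 17.41
S₃ = 17.41 × 12.1^0.3999 = 17.41 × 2.71 ≈ 47.18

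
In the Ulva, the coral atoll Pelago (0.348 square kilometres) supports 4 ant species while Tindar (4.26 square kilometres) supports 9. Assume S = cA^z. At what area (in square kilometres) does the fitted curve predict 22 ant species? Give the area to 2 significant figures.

67 square kilometres

z = ln(9/4) / ln(4.26/0.348) = 0.8109 / 2.5048 = 0.3237
c = 4 / 0.348^0.3237 = 4 / 0.7105 = 5.63
A = (22/5.63)^(1/0.3237) ⇒ ln A = ln(3.908)/0.3237 = 4.2101
A = e^4.2101 ≈ 67.36 square kilometres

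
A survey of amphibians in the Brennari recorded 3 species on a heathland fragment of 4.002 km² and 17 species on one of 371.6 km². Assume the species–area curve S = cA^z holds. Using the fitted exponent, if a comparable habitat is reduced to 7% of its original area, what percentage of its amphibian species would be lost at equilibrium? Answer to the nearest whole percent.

z = ln(17/3) / ln(371.6/4.002) = 1.7346 / 4.5310 = 0.3828
S_new/S_old = (A_new/A_old)^z = 0.07^0.3828 = exp(0.3828 × -2.6593) = 0.3613
Fraction lost = 1 − 0.3613 = 0.6387

64%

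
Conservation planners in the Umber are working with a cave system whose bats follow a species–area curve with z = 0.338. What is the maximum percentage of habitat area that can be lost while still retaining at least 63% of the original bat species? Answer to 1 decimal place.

Need (A_new/A_old)^0.338 = 0.63, so A_new/A_old = 0.63^(1/0.338) = 0.63^2.959
ln(A_new/A_old) = ln 0.63 / 0.338 = -0.4620 / 0.338 = -1.3670
A_new/A_old = e^-1.3670 ≈ 0.2549
Fraction that can be lost = 1 − 0.2549 = 0.7451

74.5%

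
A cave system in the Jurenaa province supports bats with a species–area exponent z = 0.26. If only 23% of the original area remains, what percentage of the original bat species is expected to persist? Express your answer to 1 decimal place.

S_new/S_old = (A_new/A_old)^z = 0.23^0.26
= exp(0.26 × ln 0.23) = exp(0.26 × -1.4697) = exp(-0.3821) ≈ 0.6824

68.2%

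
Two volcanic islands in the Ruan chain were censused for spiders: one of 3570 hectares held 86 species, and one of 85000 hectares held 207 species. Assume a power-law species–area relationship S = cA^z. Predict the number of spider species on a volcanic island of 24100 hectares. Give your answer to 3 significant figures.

146

z = ln(207/86) / ln(85000/3570) = 0.8784 / 3.1701 = 0.2771
c = 86 / 3570^0.2771 = 86 / 9.647 = 8.915
S₃ = 8.915 × 24100^0.2771 = 8.915 × 16.37 ≈ 146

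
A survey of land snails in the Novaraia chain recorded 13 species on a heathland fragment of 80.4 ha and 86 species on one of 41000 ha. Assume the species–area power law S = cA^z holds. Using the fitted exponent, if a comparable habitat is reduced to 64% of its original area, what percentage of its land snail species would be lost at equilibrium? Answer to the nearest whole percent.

13%

z = ln(86/13) / ln(41000/80.4) = 1.8894 / 6.2343 = 0.3031
S_new/S_old = (A_new/A_old)^z = 0.64^0.3031 = exp(0.3031 × -0.4463) = 0.8735
Fraction lost = 1 − 0.8735 = 0.1265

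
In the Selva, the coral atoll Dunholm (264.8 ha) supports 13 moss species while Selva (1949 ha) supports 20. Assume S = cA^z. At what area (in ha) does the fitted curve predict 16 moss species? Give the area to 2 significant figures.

690 ha

z = ln(20/13) / ln(1949/264.8) = 0.4308 / 1.9961 = 0.2158
c = 13 / 264.8^0.2158 = 13 / 3.333 = 3.9
A = (16/3.9)^(1/0.2158) ⇒ ln A = ln(4.103)/0.2158 = 6.5411
A = e^6.5411 ≈ 693.1 ha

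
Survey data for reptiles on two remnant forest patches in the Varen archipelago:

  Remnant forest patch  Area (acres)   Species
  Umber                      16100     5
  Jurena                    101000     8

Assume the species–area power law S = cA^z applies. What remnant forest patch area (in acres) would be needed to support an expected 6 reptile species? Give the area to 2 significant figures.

z = ln(8/5) / ln(101000/16100) = 0.4700 / 1.8363 = 0.2560
c = 5 / 16100^0.2560 = 5 / 11.93 = 0.419
A = (6/0.419)^(1/0.2560) ⇒ ln A = ln(14.32)/0.2560 = 10.3989
A = e^10.3989 ≈ 32824 acres

33000 acres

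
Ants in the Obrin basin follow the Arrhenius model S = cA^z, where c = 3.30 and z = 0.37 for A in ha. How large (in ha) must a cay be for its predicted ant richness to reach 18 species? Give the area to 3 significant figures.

98.0 ha

18 = 3.3 × A^0.37  ⇒  A^0.37 = 18/3.3 = 5.455
ln A = ln(5.455) / 0.37 = 1.6964 / 0.37 = 4.5850
A = e^4.5850 ≈ 98 ha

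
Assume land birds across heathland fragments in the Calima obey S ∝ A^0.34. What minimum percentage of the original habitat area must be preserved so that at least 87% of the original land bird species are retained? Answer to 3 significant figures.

66.4%

Need (A_new/A_old)^0.34 = 0.87, so A_new/A_old = 0.87^(1/0.34) = 0.87^2.941
ln(A_new/A_old) = ln 0.87 / 0.34 = -0.1393 / 0.34 = -0.4096
A_new/A_old = e^-0.4096 ≈ 0.6639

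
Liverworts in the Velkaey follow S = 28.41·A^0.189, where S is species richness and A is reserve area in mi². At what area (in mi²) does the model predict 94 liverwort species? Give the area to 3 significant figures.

562 mi²

94 = 28.41 × A^0.189  ⇒  A^0.189 = 94/28.41 = 3.309
ln A = ln(3.309) / 0.189 = 1.1966 / 0.189 = 6.3310
A = e^6.3310 ≈ 561.7 mi²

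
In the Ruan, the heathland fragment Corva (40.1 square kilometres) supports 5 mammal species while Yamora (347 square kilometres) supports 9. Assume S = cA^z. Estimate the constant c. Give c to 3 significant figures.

1.83

z = ln(S₂/S₁) / ln(A₂/A₁) = ln(9/5) / ln(347/40.1) = 0.5878 / 2.1579 = 0.2724
c = S₁ / A₁^z = 5 / 40.1^0.2724 = 5 / 2.733 = 1.829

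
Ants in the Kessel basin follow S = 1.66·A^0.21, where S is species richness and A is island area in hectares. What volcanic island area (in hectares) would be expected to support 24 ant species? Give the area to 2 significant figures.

330000 hectares

24 = 1.66 × A^0.21  ⇒  A^0.21 = 24/1.66 = 14.46
ln A = ln(14.46) / 0.21 = 2.6712 / 0.21 = 12.7202
A = e^12.7202 ≈ 334427 hectares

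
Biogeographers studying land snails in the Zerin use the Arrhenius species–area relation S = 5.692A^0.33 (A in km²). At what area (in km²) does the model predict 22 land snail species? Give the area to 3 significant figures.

60.2 km²

22 = 5.692 × A^0.33  ⇒  A^0.33 = 22/5.692 = 3.865
ln A = ln(3.865) / 0.33 = 1.3520 / 0.33 = 4.0969
A = e^4.0969 ≈ 60.15 km²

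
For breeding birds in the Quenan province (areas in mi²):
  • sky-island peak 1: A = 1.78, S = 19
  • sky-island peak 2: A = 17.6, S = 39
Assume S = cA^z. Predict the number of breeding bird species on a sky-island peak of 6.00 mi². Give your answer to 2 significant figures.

28

z = ln(39/19) / ln(17.6/1.78) = 0.7191 / 2.2913 = 0.3139
c = 19 / 1.78^0.3139 = 19 / 1.198 = 15.85
S₃ = 15.85 × 6^0.3139 = 15.85 × 1.755 ≈ 27.82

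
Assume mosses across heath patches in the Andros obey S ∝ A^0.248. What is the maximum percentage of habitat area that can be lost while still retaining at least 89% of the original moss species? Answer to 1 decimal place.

37.5%

Need (A_new/A_old)^0.248 = 0.89, so A_new/A_old = 0.89^(1/0.248) = 0.89^4.032
ln(A_new/A_old) = ln 0.89 / 0.248 = -0.1165 / 0.248 = -0.4699
A_new/A_old = e^-0.4699 ≈ 0.6251
Fraction that can be lost = 1 − 0.6251 = 0.3749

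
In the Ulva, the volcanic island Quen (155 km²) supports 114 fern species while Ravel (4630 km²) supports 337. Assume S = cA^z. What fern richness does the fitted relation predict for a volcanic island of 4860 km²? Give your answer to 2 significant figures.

z = ln(337/114) / ln(4630/155) = 1.0839 / 3.3969 = 0.3191
c = 114 / 155^0.3191 = 114 / 4.999 = 22.8
S₃ = 22.8 × 4860^0.3191 = 22.8 × 15.01 ≈ 342.3

340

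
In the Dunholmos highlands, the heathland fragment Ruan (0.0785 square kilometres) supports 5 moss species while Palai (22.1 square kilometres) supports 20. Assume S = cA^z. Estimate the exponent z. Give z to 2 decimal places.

Taking logs: ln S = ln c + z ln A, so z = (ln S₂ − ln S₁)/(ln A₂ − ln A₁).
z = ln(20/5) / ln(22.1/0.0785) = ln(4) / ln(281.5) = 1.3863 / 5.6402 = 0.2458

0.25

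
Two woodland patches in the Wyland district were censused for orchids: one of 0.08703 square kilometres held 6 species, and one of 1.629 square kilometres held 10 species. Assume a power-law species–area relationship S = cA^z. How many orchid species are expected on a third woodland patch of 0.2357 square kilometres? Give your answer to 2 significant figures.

7.1

z = ln(10/6) / ln(1.629/0.08703) = 0.5108 / 2.9295 = 0.1744
c = 6 / 0.08703^0.1744 = 6 / 0.6533 = 9.184
S₃ = 9.184 × 0.2357^0.1744 = 9.184 × 0.7772 ≈ 7.138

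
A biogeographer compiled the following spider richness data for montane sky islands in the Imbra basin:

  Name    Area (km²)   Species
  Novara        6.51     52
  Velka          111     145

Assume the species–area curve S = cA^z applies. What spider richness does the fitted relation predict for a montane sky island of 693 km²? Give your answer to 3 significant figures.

z = ln(145/52) / ln(111/6.51) = 1.0255 / 2.8362 = 0.3616
c = 52 / 6.51^0.3616 = 52 / 1.969 = 26.41
S₃ = 26.41 × 693^0.3616 = 26.41 × 10.64 ≈ 281.2

281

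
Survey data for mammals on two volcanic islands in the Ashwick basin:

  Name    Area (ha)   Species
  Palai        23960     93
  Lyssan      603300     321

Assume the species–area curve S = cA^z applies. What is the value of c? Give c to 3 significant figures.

z = ln(S₂/S₁) / ln(A₂/A₁) = ln(321/93) / ln(603300/23960) = 1.2388 / 3.2260 = 0.3840
c = S₁ / A₁^z = 93 / 23960^0.3840 = 93 / 48.06 = 1.935

1.94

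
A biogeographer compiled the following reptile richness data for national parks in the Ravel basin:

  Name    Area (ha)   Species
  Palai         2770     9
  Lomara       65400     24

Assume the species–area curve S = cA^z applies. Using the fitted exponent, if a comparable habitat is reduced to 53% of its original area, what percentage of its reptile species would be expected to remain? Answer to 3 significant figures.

z = ln(24/9) / ln(65400/2770) = 0.9808 / 3.1617 = 0.3102
S_new/S_old = (A_new/A_old)^z = 0.53^0.3102 = exp(0.3102 × -0.6349) = 0.8212

82.1%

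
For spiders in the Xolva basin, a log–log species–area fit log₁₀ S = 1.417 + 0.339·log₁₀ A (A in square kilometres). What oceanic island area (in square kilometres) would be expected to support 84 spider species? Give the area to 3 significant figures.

84 = 26.12 × A^0.339  ⇒  A^0.339 = 84/26.12 = 3.216
ln A = ln(3.216) / 0.339 = 1.1681 / 0.339 = 3.4456
A = e^3.4456 ≈ 31.36 square kilometres

31.4 square kilometres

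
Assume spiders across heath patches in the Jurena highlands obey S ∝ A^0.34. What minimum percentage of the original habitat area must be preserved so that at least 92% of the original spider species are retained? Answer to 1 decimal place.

78.3%

Need (A_new/A_old)^0.34 = 0.92, so A_new/A_old = 0.92^(1/0.34) = 0.92^2.941
ln(A_new/A_old) = ln 0.92 / 0.34 = -0.0834 / 0.34 = -0.2452
A_new/A_old = e^-0.2452 ≈ 0.7825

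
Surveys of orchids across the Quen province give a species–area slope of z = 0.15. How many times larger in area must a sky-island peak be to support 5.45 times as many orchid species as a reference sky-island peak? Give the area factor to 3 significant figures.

81200

(A₂/A₁)^0.15 = 5.45, so A₂/A₁ = 5.45^(1/0.15) = 5.45^6.667
ln(A₂/A₁) = ln 5.45 / 0.15 = 1.6956 / 0.15 = 11.3041
A₂/A₁ = e^11.3041 ≈ 81154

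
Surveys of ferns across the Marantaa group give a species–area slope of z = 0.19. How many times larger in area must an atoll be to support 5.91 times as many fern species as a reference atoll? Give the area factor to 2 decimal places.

11507.65

(A₂/A₁)^0.19 = 5.91, so A₂/A₁ = 5.91^(1/0.19) = 5.91^5.263
ln(A₂/A₁) = ln 5.91 / 0.19 = 1.7766 / 0.19 = 9.3508
A₂/A₁ = e^9.3508 ≈ 11508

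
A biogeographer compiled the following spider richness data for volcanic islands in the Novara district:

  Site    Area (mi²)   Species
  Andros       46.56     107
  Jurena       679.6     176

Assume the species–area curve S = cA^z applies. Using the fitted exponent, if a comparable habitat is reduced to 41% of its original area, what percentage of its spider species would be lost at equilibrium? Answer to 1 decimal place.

15.3%

z = ln(176/107) / ln(679.6/46.56) = 0.4977 / 2.6808 = 0.1856
S_new/S_old = (A_new/A_old)^z = 0.41^0.1856 = exp(0.1856 × -0.8916) = 0.8475
Fraction lost = 1 − 0.8475 = 0.1525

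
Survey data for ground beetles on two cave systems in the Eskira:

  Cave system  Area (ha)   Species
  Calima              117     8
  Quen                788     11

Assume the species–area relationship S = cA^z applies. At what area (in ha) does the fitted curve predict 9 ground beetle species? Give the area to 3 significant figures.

z = ln(11/8) / ln(788/117) = 0.3185 / 1.9073 = 0.1670
c = 8 / 117^0.1670 = 8 / 2.215 = 3.612
A = (9/3.612)^(1/0.1670) ⇒ ln A = ln(2.492)/0.1670 = 5.4676
A = e^5.4676 ≈ 236.9 ha

237 ha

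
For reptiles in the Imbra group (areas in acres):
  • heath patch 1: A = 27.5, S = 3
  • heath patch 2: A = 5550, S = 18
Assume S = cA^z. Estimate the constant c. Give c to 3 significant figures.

z = ln(S₂/S₁) / ln(A₂/A₁) = ln(18/3) / ln(5550/27.5) = 1.7918 / 5.3074 = 0.3376
c = S₁ / A₁^z = 3 / 27.5^0.3376 = 3 / 3.061 = 0.98

0.980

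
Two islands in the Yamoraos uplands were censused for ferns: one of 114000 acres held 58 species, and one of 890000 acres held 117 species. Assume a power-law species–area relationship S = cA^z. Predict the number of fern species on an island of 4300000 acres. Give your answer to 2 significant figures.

200

z = ln(117/58) / ln(890000/114000) = 0.7017 / 2.0550 = 0.3415
c = 58 / 114000^0.3415 = 58 / 53.31 = 1.088
S₃ = 1.088 × 4300000^0.3415 = 1.088 × 184.1 ≈ 200.3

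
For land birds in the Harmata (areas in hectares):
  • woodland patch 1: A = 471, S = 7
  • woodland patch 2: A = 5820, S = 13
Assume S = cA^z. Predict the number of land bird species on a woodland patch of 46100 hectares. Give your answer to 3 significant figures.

21.6

z = ln(13/7) / ln(5820/471) = 0.6190 / 2.5142 = 0.2462
c = 7 / 471^0.2462 = 7 / 4.551 = 1.538
S₃ = 1.538 × 46100^0.2462 = 1.538 × 14.07 ≈ 21.64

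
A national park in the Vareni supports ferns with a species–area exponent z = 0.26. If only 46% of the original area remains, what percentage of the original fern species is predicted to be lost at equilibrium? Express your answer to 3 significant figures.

S_new/S_old = (A_new/A_old)^z = 0.46^0.26
= exp(0.26 × ln 0.46) = exp(0.26 × -0.7765) = exp(-0.2019) ≈ 0.8172
Fraction lost = 1 − 0.8172 = 0.1828

18.3%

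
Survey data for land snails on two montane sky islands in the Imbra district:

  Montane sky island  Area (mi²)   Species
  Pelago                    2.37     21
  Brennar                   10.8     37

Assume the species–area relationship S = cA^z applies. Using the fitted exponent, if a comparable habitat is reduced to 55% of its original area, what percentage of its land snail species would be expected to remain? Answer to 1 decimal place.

z = ln(37/21) / ln(10.8/2.37) = 0.5664 / 1.5167 = 0.3735
S_new/S_old = (A_new/A_old)^z = 0.55^0.3735 = exp(0.3735 × -0.5978) = 0.7999

80.0%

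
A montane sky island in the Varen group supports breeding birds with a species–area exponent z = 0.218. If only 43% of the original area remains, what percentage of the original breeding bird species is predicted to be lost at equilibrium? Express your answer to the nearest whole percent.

17%

S_new/S_old = (A_new/A_old)^z = 0.43^0.218
= exp(0.218 × ln 0.43) = exp(0.218 × -0.8440) = exp(-0.1840) ≈ 0.8319
Fraction lost = 1 − 0.8319 = 0.1681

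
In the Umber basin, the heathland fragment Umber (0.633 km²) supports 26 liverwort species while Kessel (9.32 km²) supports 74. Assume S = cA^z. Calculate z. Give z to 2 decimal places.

Taking logs: ln S = ln c + z ln A, so z = (ln S₂ − ln S₁)/(ln A₂ − ln A₁).
z = ln(74/26) / ln(9.32/0.633) = ln(2.846) / ln(14.72) = 1.0460 / 2.6894 = 0.3889

0.39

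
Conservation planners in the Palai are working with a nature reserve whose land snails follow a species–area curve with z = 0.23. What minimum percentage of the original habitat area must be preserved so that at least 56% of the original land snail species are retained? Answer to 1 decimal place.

8.0%

Need (A_new/A_old)^0.23 = 0.56, so A_new/A_old = 0.56^(1/0.23) = 0.56^4.348
ln(A_new/A_old) = ln 0.56 / 0.23 = -0.5798 / 0.23 = -2.5209
A_new/A_old = e^-2.5209 ≈ 0.08038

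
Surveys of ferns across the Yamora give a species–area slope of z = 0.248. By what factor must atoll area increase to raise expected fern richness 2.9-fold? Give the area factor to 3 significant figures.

(A₂/A₁)^0.248 = 2.9, so A₂/A₁ = 2.9^(1/0.248) = 2.9^4.032
ln(A₂/A₁) = ln 2.9 / 0.248 = 1.0647 / 0.248 = 4.2932
A₂/A₁ = e^4.2932 ≈ 73.2

73.2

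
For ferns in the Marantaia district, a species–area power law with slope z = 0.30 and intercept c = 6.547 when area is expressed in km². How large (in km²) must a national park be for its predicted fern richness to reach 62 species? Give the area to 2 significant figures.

62 = 6.547 × A^0.3  ⇒  A^0.3 = 62/6.547 = 9.47
ln A = ln(9.47) / 0.3 = 2.2481 / 0.3 = 7.4938
A = e^7.4938 ≈ 1797 km²

1800 km²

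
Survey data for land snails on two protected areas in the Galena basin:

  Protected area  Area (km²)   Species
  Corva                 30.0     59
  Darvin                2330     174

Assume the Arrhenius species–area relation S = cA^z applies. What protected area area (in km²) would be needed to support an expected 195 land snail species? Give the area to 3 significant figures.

3690 km²

z = ln(174/59) / ln(2330/30) = 1.0815 / 4.3524 = 0.2485
c = 59 / 30^0.2485 = 59 / 2.328 = 25.34
A = (195/25.34)^(1/0.2485) ⇒ ln A = ln(7.695)/0.2485 = 8.2122
A = e^8.2122 ≈ 3686 km²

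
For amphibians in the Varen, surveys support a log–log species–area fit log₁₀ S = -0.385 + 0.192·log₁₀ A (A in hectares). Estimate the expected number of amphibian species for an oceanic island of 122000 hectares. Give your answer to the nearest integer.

4

S = 0.4121 × 122000^0.192
ln S = ln 0.4121 + 0.192 × ln 122000 = -0.8865 + 0.192 × 11.7118 = 1.3622
S = e^1.3622 ≈ 3.905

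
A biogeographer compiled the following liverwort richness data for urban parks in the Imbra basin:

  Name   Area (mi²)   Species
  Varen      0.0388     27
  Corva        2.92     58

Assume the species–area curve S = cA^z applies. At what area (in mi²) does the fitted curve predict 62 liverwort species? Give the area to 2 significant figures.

z = ln(58/27) / ln(2.92/0.0388) = 0.7646 / 4.3209 = 0.1770
c = 27 / 0.0388^0.1770 = 27 / 0.5627 = 47.98
A = (62/47.98)^(1/0.1770) ⇒ ln A = ln(1.292)/0.1770 = 1.4485
A = e^1.4485 ≈ 4.257 mi²

4.3 mi²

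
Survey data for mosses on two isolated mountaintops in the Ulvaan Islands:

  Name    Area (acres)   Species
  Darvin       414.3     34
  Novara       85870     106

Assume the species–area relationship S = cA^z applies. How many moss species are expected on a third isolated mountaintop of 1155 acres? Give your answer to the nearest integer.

z = ln(106/34) / ln(85870/414.3) = 1.1371 / 5.3340 = 0.2132
c = 34 / 414.3^0.2132 = 34 / 3.614 = 9.409
S₃ = 9.409 × 1155^0.2132 = 9.409 × 4.496 ≈ 42.31

42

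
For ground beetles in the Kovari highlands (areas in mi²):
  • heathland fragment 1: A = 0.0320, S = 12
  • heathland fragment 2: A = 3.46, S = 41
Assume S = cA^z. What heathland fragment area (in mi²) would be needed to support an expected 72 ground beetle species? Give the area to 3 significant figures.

z = ln(41/12) / ln(3.46/0.032) = 1.2287 / 4.6833 = 0.2624
c = 12 / 0.032^0.2624 = 12 / 0.4053 = 29.6
A = (72/29.6)^(1/0.2624) ⇒ ln A = ln(2.432)/0.2624 = 3.3876
A = e^3.3876 ≈ 29.6 mi²

29.6 mi²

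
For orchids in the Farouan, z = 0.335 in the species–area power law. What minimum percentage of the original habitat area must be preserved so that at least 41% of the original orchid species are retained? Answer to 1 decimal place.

Need (A_new/A_old)^0.335 = 0.41, so A_new/A_old = 0.41^(1/0.335) = 0.41^2.985
ln(A_new/A_old) = ln 0.41 / 0.335 = -0.8916 / 0.335 = -2.6615
A_new/A_old = e^-2.6615 ≈ 0.06984

7.0%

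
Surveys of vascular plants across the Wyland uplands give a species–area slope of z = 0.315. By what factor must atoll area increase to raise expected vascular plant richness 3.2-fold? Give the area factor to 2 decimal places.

40.15

(A₂/A₁)^0.315 = 3.2, so A₂/A₁ = 3.2^(1/0.315) = 3.2^3.175
ln(A₂/A₁) = ln 3.2 / 0.315 = 1.1632 / 0.315 = 3.6925
A₂/A₁ = e^3.6925 ≈ 40.15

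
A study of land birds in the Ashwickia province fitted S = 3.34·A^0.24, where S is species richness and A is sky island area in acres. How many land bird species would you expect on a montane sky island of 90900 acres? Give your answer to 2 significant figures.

52

S = 3.34 × 90900^0.24 = 3.34 × 15.49 ≈ 51.74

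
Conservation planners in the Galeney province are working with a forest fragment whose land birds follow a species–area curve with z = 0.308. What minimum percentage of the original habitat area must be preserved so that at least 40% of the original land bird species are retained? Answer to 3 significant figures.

5.10%

Need (A_new/A_old)^0.308 = 0.4, so A_new/A_old = 0.4^(1/0.308) = 0.4^3.247
ln(A_new/A_old) = ln 0.4 / 0.308 = -0.9163 / 0.308 = -2.9750
A_new/A_old = e^-2.9750 ≈ 0.05105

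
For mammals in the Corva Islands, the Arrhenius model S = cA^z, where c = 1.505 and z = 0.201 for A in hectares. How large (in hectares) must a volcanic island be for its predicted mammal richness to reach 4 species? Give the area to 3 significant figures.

129 hectares

4 = 1.505 × A^0.201  ⇒  A^0.201 = 4/1.505 = 2.658
ln A = ln(2.658) / 0.201 = 0.9775 / 0.201 = 4.8632
A = e^4.8632 ≈ 129.4 hectares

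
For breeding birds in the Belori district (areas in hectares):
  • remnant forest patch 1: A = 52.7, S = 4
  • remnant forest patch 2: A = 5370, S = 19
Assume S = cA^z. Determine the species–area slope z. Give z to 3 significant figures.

0.337

Taking logs: ln S = ln c + z ln A, so z = (ln S₂ − ln S₁)/(ln A₂ − ln A₁).
z = ln(19/4) / ln(5370/52.7) = ln(4.75) / ln(101.9) = 1.5581 / 4.6240 = 0.3370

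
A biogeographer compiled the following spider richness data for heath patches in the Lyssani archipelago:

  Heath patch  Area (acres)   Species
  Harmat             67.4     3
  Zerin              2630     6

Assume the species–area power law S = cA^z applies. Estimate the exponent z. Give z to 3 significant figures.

Taking logs: ln S = ln c + z ln A, so z = (ln S₂ − ln S₁)/(ln A₂ − ln A₁).
z = ln(6/3) / ln(2630/67.4) = ln(2) / ln(39.02) = 0.6931 / 3.6641 = 0.1892

0.189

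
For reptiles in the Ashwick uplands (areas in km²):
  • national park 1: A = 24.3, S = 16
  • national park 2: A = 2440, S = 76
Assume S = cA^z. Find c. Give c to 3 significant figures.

z = ln(S₂/S₁) / ln(A₂/A₁) = ln(76/16) / ln(2440/24.3) = 1.5581 / 4.6093 = 0.3380
c = S₁ / A₁^z = 16 / 24.3^0.3380 = 16 / 2.94 = 5.442

5.44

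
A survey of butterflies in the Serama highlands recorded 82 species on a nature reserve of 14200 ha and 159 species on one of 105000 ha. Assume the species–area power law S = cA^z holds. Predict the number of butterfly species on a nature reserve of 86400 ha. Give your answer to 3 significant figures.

z = ln(159/82) / ln(105000/14200) = 0.6622 / 2.0007 = 0.3310
c = 82 / 14200^0.3310 = 82 / 23.68 = 3.464
S₃ = 3.464 × 86400^0.3310 = 3.464 × 43.04 ≈ 149.1

149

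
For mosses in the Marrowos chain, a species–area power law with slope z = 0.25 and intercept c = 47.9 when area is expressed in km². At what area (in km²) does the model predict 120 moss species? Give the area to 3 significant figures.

39.4 km²

120 = 47.9 × A^0.25  ⇒  A^0.25 = 120/47.9 = 2.505
ln A = ln(2.505) / 0.25 = 0.9184 / 0.25 = 3.6735
A = e^3.6735 ≈ 39.39 km²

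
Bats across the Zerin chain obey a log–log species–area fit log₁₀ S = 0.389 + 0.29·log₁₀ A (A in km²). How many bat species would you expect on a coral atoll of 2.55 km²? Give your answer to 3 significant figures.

S = 2.449 × 2.55^0.29
ln S = ln 2.449 + 0.29 × ln 2.55 = 0.8957 + 0.29 × 0.9361 = 1.1672
S = e^1.1672 ≈ 3.213

3.21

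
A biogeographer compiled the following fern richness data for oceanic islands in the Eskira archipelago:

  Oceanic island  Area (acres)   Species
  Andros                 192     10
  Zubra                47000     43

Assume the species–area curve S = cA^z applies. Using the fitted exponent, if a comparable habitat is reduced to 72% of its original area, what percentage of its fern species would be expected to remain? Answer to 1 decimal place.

91.7%

z = ln(43/10) / ln(47000/192) = 1.4586 / 5.5004 = 0.2652
S_new/S_old = (A_new/A_old)^z = 0.72^0.2652 = exp(0.2652 × -0.3285) = 0.9166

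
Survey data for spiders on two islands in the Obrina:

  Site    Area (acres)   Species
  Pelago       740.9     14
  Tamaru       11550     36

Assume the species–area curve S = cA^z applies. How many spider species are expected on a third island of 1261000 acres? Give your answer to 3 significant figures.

181

z = ln(36/14) / ln(11550/740.9) = 0.9445 / 2.7466 = 0.3439
c = 14 / 740.9^0.3439 = 14 / 9.701 = 1.443
S₃ = 1.443 × 1261000^0.3439 = 1.443 × 125.3 ≈ 180.8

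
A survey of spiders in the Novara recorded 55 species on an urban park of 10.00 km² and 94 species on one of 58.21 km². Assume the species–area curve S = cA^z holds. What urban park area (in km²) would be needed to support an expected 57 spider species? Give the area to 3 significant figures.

z = ln(94/55) / ln(58.21/10) = 0.5360 / 1.7615 = 0.3043
c = 55 / 10^0.3043 = 55 / 2.015 = 27.3
A = (57/27.3)^(1/0.3043) ⇒ ln A = ln(2.088)/0.3043 = 2.4200
A = e^2.4200 ≈ 11.25 km²

11.2 km²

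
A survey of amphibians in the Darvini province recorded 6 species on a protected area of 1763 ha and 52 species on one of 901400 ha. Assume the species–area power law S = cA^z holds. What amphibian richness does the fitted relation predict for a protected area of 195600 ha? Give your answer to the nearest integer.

z = ln(52/6) / ln(901400/1763) = 2.1595 / 6.2369 = 0.3462
c = 6 / 1763^0.3462 = 6 / 13.3 = 0.451
S₃ = 0.451 × 195600^0.3462 = 0.451 × 67.93 ≈ 30.64

31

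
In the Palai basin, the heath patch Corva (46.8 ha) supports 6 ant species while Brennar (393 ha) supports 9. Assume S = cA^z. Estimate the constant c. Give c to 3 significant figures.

z = ln(S₂/S₁) / ln(A₂/A₁) = ln(9/6) / ln(393/46.8) = 0.4055 / 2.1279 = 0.1905
c = S₁ / A₁^z = 6 / 46.8^0.1905 = 6 / 2.081 = 2.883

2.88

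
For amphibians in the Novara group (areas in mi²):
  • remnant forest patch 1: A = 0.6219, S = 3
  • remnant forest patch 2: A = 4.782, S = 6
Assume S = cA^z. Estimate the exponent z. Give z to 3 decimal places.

Taking logs: ln S = ln c + z ln A, so z = (ln S₂ − ln S₁)/(ln A₂ − ln A₁).
z = ln(6/3) / ln(4.782/0.6219) = ln(2) / ln(7.689) = 0.6931 / 2.0398 = 0.3398

0.340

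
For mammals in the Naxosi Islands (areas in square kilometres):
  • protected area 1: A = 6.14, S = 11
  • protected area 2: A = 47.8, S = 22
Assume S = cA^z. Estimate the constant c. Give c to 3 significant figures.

5.96

z = ln(S₂/S₁) / ln(A₂/A₁) = ln(22/11) / ln(47.8/6.14) = 0.6931 / 2.0522 = 0.3378
c = S₁ / A₁^z = 11 / 6.14^0.3378 = 11 / 1.846 = 5.959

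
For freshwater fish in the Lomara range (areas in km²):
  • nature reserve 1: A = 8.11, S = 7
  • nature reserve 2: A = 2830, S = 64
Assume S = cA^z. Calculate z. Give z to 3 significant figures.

Taking logs: ln S = ln c + z ln A, so z = (ln S₂ − ln S₁)/(ln A₂ − ln A₁).
z = ln(64/7) / ln(2830/8.11) = ln(9.143) / ln(349) = 2.2130 / 5.8549 = 0.3780

0.378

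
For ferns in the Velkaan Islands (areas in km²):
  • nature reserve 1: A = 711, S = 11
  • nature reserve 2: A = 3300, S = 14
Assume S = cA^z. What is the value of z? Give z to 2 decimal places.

Taking logs: ln S = ln c + z ln A, so z = (ln S₂ − ln S₁)/(ln A₂ − ln A₁).
z = ln(14/11) / ln(3300/711) = ln(1.273) / ln(4.641) = 0.2412 / 1.5350 = 0.1571

0.16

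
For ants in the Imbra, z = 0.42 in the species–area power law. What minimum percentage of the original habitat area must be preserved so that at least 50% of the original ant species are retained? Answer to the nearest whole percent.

Need (A_new/A_old)^0.42 = 0.5, so A_new/A_old = 0.5^(1/0.42) = 0.5^2.381
ln(A_new/A_old) = ln 0.5 / 0.42 = -0.6931 / 0.42 = -1.6504
A_new/A_old = e^-1.6504 ≈ 0.192

19%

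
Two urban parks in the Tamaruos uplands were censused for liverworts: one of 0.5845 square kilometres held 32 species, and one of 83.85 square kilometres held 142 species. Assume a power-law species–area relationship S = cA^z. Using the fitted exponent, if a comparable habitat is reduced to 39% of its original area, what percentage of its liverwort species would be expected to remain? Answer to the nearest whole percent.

z = ln(142/32) / ln(83.85/0.5845) = 1.4901 / 4.9660 = 0.3001
S_new/S_old = (A_new/A_old)^z = 0.39^0.3001 = exp(0.3001 × -0.9416) = 0.7539

75%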